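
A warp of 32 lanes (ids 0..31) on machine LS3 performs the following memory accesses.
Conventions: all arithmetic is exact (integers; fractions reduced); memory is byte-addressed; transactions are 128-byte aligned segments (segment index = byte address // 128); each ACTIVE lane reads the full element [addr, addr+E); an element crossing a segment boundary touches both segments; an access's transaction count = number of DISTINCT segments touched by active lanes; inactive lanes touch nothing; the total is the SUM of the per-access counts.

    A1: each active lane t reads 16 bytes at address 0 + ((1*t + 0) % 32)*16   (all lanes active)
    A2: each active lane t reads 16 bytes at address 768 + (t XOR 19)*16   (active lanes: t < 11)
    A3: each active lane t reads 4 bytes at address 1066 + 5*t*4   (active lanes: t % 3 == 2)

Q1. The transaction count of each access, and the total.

A1: 4 transactions
A2: 2 transactions
A3: 5 transactions

Answer: 4,2,5; total 11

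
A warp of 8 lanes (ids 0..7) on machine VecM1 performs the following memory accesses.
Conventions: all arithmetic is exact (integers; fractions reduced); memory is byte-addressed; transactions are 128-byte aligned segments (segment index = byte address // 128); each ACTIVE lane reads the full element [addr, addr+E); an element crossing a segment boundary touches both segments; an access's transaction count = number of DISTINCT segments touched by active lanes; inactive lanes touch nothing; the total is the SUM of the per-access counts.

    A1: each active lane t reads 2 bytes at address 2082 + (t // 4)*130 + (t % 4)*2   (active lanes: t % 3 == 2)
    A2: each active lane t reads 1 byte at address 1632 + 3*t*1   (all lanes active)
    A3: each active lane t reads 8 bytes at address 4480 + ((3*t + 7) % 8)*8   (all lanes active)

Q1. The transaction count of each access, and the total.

A1: 2 transactions
A2: 1 transaction
A3: 1 transaction

Answer: 2,1,1; total 4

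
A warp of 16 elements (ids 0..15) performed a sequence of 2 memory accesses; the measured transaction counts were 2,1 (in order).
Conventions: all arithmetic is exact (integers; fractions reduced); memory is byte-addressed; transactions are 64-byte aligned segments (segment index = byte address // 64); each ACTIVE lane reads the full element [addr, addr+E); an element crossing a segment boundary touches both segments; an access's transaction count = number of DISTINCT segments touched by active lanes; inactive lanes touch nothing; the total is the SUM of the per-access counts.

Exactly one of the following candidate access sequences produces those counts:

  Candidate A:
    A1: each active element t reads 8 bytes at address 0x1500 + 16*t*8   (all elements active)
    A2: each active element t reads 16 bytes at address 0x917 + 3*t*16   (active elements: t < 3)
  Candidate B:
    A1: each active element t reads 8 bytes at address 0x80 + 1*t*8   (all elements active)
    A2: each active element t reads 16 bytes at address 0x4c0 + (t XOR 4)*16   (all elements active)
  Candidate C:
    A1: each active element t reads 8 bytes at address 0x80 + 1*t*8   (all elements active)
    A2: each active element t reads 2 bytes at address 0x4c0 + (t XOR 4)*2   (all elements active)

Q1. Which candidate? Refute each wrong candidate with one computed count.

A: A1 gives 16 transactions, not 2
B: A2 gives 4 transactions, not 1
C: all counts match (2,1)

Answer: C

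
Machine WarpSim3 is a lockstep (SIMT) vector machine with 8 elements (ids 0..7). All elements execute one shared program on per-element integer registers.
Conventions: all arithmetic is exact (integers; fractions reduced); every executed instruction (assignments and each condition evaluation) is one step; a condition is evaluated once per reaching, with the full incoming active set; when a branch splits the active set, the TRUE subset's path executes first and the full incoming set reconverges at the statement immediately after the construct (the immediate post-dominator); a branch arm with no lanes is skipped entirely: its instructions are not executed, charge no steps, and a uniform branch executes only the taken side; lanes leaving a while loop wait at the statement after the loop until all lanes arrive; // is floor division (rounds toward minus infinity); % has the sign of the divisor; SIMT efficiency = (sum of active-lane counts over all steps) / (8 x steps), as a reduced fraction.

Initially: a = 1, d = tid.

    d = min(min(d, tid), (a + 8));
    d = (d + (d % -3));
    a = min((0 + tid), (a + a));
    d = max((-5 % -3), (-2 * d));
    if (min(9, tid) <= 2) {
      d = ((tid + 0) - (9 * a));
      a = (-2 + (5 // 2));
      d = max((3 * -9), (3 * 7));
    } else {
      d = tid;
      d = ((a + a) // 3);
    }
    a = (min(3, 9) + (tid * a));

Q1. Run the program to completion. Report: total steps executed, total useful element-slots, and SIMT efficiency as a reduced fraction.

Answer: 11 steps, 67 useful, 67/88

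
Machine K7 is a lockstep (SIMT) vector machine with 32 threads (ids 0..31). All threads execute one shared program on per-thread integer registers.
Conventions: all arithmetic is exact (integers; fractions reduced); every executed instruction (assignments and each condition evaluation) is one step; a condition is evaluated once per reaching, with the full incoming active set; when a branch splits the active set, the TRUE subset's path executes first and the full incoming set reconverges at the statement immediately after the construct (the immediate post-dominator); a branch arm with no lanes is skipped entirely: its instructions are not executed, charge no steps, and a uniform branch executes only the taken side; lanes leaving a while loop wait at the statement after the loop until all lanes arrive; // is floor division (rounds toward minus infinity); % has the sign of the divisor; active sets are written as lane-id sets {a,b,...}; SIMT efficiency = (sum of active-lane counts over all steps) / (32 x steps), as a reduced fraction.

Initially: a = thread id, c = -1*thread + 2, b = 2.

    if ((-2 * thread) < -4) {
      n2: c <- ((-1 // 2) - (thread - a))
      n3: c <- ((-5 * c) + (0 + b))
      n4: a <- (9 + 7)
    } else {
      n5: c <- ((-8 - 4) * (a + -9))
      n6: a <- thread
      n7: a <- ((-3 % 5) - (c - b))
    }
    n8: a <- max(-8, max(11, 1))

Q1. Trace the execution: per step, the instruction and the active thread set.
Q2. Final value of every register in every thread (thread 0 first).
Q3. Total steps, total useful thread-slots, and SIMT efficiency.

step 0: eval ((-2 * thread) < -4)    {0,1,2,3,4,5,6,7,8,9,10,11,12,13,14,15,16,17,18,19,20,21,22,23,24,25,26,27,28,29,30,31}
step 1: c <- ((-1 // 2) - (thread - a)) {3,4,5,6,7,8,9,10,11,12,13,14,15,16,17,18,19,20,21,22,23,24,25,26,27,28,29,30,31}
step 2: c <- ((-5 * c) + (0 + b))    {3,4,5,6,7,8,9,10,11,12,13,14,15,16,17,18,19,20,21,22,23,24,25,26,27,28,29,30,31}
step 3: a <- (9 + 7)                 {3,4,5,6,7,8,9,10,11,12,13,14,15,16,17,18,19,20,21,22,23,24,25,26,27,28,29,30,31}
step 4: c <- ((-8 - 4) * (a + -9))   {0,1,2}
step 5: a <- thread                  {0,1,2}
step 6: a <- ((-3 % 5) - (c - b))    {0,1,2}
step 7: a <- max(-8, max(11, 1))     {0,1,2,3,4,5,6,7,8,9,10,11,12,13,14,15,16,17,18,19,20,21,22,23,24,25,26,27,28,29,30,31}

Answer: 8 steps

a: 11,11,11,11,11,11,11,11,11,11,11,11,11,11,11,11,11,11,11,11,11,11,11,11,11,11,11,11,11,11,11,11
c: 108,96,84,7,7,7,7,7,7,7,7,7,7,7,7,7,7,7,7,7,7,7,7,7,7,7,7,7,7,7,7,7
b: 2,2,2,2,2,2,2,2,2,2,2,2,2,2,2,2,2,2,2,2,2,2,2,2,2,2,2,2,2,2,2,2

steps = 8; useful = 160; efficiency = 160/256 = 5/8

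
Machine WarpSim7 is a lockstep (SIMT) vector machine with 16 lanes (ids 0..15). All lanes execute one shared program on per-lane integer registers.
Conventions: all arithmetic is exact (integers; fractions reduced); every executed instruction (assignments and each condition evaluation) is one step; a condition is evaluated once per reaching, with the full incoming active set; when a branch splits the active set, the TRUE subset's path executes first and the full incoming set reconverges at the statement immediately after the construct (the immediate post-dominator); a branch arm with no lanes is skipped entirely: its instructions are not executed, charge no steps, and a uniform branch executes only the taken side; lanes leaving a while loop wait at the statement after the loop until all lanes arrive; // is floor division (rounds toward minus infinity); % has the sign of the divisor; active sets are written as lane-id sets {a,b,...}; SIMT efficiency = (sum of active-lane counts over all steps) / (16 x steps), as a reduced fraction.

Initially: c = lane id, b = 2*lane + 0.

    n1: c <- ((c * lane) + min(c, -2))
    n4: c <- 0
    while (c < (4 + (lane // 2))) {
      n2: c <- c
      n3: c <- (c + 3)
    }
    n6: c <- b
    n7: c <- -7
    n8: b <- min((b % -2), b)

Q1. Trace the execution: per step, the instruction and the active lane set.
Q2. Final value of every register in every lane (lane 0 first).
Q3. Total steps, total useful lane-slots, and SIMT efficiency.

step 0: c <- ((c * lane) + min(c, -2)) {0,1,2,3,4,5,6,7,8,9,10,11,12,13,14,15}
step 1: c <- 0                       {0,1,2,3,4,5,6,7,8,9,10,11,12,13,14,15}
step 2: eval (c < (4 + (lane // 2))) {0,1,2,3,4,5,6,7,8,9,10,11,12,13,14,15}
step 3: c <- c                       {0,1,2,3,4,5,6,7,8,9,10,11,12,13,14,15}
step 4: c <- (c + 3)                 {0,1,2,3,4,5,6,7,8,9,10,11,12,13,14,15}
step 5: eval (c < (4 + (lane // 2))) {0,1,2,3,4,5,6,7,8,9,10,11,12,13,14,15}
step 6: c <- c                       {0,1,2,3,4,5,6,7,8,9,10,11,12,13,14,15}
step 7: c <- (c + 3)                 {0,1,2,3,4,5,6,7,8,9,10,11,12,13,14,15}
step 8: eval (c < (4 + (lane // 2))) {0,1,2,3,4,5,6,7,8,9,10,11,12,13,14,15}
step 9: c <- c                       {6,7,8,9,10,11,12,13,14,15}
step 10: c <- (c + 3)                 {6,7,8,9,10,11,12,13,14,15}
step 11: eval (c < (4 + (lane // 2))) {6,7,8,9,10,11,12,13,14,15}
step 12: c <- c                       {12,13,14,15}
step 13: c <- (c + 3)                 {12,13,14,15}
step 14: eval (c < (4 + (lane // 2))) {12,13,14,15}
step 15: c <- b                       {0,1,2,3,4,5,6,7,8,9,10,11,12,13,14,15}
step 16: c <- -7                      {0,1,2,3,4,5,6,7,8,9,10,11,12,13,14,15}
step 17: b <- min((b % -2), b)        {0,1,2,3,4,5,6,7,8,9,10,11,12,13,14,15}

Answer: 18 steps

c: -7,-7,-7,-7,-7,-7,-7,-7,-7,-7,-7,-7,-7,-7,-7,-7
b: 0,0,0,0,0,0,0,0,0,0,0,0,0,0,0,0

steps = 18; useful = 234; efficiency = 234/288 = 13/16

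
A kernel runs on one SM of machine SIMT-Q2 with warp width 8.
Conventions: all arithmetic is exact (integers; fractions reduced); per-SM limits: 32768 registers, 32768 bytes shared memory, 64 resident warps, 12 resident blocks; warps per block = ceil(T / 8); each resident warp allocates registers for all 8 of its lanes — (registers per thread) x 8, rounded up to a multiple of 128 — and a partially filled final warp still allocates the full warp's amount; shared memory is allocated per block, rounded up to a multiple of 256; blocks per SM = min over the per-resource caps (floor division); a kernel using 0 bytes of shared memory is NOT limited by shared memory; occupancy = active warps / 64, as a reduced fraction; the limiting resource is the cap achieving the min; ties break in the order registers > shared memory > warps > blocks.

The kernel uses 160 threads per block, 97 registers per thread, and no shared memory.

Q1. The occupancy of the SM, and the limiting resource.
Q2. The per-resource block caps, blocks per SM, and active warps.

Answer: occupancy 5/16, limited by registers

registers: 1 block
shared memory: no limit (kernel uses none)
warps: 3 blocks
blocks: 12 blocks

Answer: 1 block, 20 active warps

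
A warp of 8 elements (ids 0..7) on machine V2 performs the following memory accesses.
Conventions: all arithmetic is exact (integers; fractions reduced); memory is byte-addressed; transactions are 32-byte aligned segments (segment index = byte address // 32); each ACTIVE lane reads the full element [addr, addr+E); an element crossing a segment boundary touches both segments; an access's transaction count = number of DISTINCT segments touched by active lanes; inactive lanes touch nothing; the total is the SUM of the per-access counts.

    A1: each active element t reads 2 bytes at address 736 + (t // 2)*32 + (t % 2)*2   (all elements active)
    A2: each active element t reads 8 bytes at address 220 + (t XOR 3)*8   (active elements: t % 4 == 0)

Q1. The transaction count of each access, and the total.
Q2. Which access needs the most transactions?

A1: 4 transactions
A2: 2 transactions

Answer: 4,2; total 6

Answer: A1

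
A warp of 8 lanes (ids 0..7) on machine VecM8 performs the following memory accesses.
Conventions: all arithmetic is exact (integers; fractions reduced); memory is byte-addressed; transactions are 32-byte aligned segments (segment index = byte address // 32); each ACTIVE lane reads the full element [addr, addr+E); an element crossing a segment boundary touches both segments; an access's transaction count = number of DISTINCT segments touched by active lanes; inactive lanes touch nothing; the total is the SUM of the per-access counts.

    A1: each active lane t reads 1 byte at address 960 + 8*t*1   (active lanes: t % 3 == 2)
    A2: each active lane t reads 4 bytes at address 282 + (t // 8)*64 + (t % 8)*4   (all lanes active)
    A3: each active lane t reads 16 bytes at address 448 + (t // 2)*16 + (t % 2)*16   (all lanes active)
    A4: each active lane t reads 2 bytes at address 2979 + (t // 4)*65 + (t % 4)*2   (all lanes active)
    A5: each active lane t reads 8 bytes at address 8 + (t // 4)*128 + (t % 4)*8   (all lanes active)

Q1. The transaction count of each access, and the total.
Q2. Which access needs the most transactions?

A1: 2 transactions
A2: 2 transactions
A3: 3 transactions
A4: 2 transactions
A5: 4 transactions

Answer: 2,2,3,2,4; total 13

Answer: A5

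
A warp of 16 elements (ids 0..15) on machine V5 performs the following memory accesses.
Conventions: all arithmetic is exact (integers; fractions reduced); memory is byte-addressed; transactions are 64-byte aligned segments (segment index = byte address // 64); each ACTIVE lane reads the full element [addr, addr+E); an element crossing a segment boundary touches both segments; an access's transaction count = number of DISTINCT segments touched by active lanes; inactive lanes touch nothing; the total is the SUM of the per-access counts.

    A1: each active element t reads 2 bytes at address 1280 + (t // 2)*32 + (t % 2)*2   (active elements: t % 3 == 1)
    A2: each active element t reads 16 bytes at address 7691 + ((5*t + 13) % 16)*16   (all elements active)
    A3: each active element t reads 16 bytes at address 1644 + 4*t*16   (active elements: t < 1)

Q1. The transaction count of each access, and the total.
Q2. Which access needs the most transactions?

A1: 4 transactions
A2: 5 transactions
A3: 1 transaction

Answer: 4,5,1; total 10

Answer: A2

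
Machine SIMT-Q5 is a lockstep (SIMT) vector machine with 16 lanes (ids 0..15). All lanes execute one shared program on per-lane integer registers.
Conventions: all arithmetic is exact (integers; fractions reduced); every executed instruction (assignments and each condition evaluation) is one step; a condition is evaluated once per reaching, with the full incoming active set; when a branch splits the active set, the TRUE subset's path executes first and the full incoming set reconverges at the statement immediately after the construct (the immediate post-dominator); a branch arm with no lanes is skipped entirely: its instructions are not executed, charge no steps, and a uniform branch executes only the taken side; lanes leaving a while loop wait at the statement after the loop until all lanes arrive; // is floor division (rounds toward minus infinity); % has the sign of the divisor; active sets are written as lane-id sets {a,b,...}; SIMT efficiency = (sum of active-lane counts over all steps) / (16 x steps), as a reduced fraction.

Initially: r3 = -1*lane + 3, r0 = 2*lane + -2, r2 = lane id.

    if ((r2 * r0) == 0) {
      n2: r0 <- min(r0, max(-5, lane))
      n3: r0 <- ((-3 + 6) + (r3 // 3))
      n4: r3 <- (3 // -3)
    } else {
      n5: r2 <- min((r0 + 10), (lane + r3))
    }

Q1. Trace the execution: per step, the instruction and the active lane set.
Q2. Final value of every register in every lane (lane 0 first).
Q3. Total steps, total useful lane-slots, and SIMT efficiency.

step 0: eval ((r2 * r0) == 0)        {0,1,2,3,4,5,6,7,8,9,10,11,12,13,14,15}
step 1: r0 <- min(r0, max(-5, lane)) {0,1}
step 2: r0 <- ((-3 + 6) + (r3 // 3)) {0,1}
step 3: r3 <- (3 // -3)              {0,1}
step 4: r2 <- min((r0 + 10), (lane + r3)) {2,3,4,5,6,7,8,9,10,11,12,13,14,15}

Answer: 5 steps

r3: -1,-1,1,0,-1,-2,-3,-4,-5,-6,-7,-8,-9,-10,-11,-12
r0: 4,3,2,4,6,8,10,12,14,16,18,20,22,24,26,28
r2: 0,1,3,3,3,3,3,3,3,3,3,3,3,3,3,3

steps = 5; useful = 36; efficiency = 36/80 = 9/20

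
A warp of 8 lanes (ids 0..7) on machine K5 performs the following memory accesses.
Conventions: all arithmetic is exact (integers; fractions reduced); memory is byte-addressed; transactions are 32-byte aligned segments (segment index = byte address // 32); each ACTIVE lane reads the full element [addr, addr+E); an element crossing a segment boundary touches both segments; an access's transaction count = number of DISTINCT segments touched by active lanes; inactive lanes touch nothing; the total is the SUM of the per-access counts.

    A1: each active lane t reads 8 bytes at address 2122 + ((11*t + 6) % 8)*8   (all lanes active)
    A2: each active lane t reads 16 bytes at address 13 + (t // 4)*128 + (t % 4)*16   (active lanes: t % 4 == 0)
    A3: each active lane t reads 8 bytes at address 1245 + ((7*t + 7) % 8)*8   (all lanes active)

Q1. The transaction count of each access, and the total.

A1: 3 transactions
A2: 2 transactions
A3: 3 transactions

Answer: 3,2,3; total 8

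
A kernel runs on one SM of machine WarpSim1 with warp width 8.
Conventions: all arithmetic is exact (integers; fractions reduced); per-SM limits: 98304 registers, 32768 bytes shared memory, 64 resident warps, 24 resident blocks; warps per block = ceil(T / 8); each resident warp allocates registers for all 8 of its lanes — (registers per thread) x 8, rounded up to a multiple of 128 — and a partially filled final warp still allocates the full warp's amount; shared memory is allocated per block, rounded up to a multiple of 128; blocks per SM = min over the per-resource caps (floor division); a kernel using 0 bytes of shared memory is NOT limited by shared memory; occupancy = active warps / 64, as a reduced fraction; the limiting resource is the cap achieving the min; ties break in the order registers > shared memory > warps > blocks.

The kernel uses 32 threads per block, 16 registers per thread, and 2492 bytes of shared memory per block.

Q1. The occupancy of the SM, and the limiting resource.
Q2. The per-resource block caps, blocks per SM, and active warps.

Answer: occupancy 3/4, limited by shared memory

registers: 192 blocks
shared memory: 12 blocks
warps: 16 blocks
blocks: 24 blocks

Answer: 12 blocks, 48 active warps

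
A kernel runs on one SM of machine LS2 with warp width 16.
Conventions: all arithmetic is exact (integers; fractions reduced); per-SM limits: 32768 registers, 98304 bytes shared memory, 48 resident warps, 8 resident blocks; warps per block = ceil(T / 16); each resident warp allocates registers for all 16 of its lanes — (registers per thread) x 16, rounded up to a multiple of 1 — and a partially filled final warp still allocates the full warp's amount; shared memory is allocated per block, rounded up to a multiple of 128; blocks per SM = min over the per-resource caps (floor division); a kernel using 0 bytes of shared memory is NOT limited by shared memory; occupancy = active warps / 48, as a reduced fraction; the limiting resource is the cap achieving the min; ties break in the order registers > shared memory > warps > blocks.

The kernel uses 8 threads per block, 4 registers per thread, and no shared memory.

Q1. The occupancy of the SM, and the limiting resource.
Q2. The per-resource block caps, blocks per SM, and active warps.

Answer: occupancy 1/6, limited by blocks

registers: 512 blocks
shared memory: no limit (kernel uses none)
warps: 48 blocks
blocks: 8 blocks

Answer: 8 blocks, 8 active warps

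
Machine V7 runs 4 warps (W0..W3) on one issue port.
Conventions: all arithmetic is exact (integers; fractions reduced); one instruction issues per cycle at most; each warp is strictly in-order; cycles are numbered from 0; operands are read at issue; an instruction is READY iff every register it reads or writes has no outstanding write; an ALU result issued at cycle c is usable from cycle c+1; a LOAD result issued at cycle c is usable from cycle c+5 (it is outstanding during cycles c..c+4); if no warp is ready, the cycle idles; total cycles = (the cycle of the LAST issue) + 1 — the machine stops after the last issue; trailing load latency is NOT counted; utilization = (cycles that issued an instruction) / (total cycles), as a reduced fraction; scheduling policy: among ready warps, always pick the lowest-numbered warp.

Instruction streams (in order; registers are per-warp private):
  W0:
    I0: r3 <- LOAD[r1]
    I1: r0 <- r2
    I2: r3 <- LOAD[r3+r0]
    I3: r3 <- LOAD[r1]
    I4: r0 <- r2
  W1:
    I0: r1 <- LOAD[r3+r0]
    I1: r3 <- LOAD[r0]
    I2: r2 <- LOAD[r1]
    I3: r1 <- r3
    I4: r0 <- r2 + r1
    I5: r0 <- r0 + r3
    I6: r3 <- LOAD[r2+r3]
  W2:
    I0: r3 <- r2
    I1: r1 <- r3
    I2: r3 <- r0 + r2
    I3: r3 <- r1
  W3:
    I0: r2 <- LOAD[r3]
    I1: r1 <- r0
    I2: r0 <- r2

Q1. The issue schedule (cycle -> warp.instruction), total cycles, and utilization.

cycle 0: W0.I0
cycle 1: W0.I1
cycle 2: W1.I0
cycle 3: W1.I1
cycle 4: W2.I0
cycle 5: W0.I2
cycle 6: W2.I1
cycle 7: W1.I2
cycle 8: W1.I3
cycle 9: W2.I2
cycle 10: W0.I3
cycle 11: W0.I4
cycle 12: W1.I4
cycle 13: W1.I5
cycle 14: W1.I6
cycle 15: W2.I3
cycle 16: W3.I0
cycle 17: W3.I1
cycle 18: idle
cycle 19: idle
cycle 20: idle
cycle 21: W3.I2

Answer: 22 cycles, utilization 19/22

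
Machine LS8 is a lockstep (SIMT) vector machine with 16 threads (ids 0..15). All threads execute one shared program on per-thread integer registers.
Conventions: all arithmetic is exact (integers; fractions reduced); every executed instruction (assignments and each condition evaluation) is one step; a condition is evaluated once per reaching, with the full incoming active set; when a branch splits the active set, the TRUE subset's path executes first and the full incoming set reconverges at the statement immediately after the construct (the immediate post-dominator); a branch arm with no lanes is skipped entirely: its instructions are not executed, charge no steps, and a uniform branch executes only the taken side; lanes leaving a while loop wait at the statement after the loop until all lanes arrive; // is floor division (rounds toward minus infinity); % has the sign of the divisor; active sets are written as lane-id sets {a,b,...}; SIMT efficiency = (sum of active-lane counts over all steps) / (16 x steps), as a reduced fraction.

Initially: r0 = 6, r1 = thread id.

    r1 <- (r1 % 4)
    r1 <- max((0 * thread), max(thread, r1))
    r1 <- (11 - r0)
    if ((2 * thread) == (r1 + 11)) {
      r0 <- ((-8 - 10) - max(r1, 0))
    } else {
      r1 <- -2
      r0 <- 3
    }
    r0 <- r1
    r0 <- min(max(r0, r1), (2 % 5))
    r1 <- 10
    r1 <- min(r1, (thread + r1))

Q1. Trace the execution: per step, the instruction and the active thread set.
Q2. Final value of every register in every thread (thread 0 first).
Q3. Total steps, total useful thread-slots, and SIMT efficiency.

step 0: r1 <- (r1 % 4)               {0,1,2,3,4,5,6,7,8,9,10,11,12,13,14,15}
step 1: r1 <- max((0 * thread), max(thread, r1)) {0,1,2,3,4,5,6,7,8,9,10,11,12,13,14,15}
step 2: r1 <- (11 - r0)              {0,1,2,3,4,5,6,7,8,9,10,11,12,13,14,15}
step 3: eval ((2 * thread) == (r1 + 11)) {0,1,2,3,4,5,6,7,8,9,10,11,12,13,14,15}
step 4: r0 <- ((-8 - 10) - max(r1, 0)) {8}
step 5: r1 <- -2                     {0,1,2,3,4,5,6,7,9,10,11,12,13,14,15}
step 6: r0 <- 3                      {0,1,2,3,4,5,6,7,9,10,11,12,13,14,15}
step 7: r0 <- r1                     {0,1,2,3,4,5,6,7,8,9,10,11,12,13,14,15}
step 8: r0 <- min(max(r0, r1), (2 % 5)) {0,1,2,3,4,5,6,7,8,9,10,11,12,13,14,15}
step 9: r1 <- 10                     {0,1,2,3,4,5,6,7,8,9,10,11,12,13,14,15}
step 10: r1 <- min(r1, (thread + r1)) {0,1,2,3,4,5,6,7,8,9,10,11,12,13,14,15}

Answer: 11 steps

r0: -2,-2,-2,-2,-2,-2,-2,-2,2,-2,-2,-2,-2,-2,-2,-2
r1: 10,10,10,10,10,10,10,10,10,10,10,10,10,10,10,10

steps = 11; useful = 159; efficiency = 159/176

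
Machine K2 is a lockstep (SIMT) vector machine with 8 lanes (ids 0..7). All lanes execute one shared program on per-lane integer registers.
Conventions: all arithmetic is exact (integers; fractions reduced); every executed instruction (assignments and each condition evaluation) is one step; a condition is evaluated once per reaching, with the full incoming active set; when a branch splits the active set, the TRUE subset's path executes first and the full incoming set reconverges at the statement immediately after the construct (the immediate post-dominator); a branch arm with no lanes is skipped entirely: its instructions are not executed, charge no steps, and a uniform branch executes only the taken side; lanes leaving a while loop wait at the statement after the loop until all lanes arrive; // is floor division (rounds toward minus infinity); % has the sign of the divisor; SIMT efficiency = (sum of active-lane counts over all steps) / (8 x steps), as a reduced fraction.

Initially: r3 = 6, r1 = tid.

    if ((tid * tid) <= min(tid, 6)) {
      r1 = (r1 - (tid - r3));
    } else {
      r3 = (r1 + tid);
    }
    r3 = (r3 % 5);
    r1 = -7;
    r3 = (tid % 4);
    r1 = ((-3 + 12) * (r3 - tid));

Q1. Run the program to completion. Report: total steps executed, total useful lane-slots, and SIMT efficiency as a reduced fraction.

Answer: 7 steps, 48 useful, 6/7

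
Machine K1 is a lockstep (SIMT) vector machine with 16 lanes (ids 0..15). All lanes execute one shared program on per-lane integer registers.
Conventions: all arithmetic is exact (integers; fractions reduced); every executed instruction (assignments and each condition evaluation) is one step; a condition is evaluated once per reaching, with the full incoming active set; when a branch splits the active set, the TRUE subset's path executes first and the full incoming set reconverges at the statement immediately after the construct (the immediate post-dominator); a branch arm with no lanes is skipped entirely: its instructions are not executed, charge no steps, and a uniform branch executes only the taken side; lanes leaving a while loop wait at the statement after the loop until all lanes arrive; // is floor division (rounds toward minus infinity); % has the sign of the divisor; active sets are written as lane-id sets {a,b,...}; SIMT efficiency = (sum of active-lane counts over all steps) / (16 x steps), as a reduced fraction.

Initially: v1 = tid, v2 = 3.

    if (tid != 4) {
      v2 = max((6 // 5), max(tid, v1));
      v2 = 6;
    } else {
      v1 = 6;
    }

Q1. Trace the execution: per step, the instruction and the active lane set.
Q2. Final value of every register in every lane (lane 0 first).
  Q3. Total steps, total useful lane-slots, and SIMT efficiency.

step 0: eval (tid != 4)              {0,1,2,3,4,5,6,7,8,9,10,11,12,13,14,15}
step 1: v2 <- max((6 // 5), max(tid, v1)) {0,1,2,3,5,6,7,8,9,10,11,12,13,14,15}
step 2: v2 <- 6                      {0,1,2,3,5,6,7,8,9,10,11,12,13,14,15}
step 3: v1 <- 6                      {4}

Answer: 4 steps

v1: 0,1,2,3,6,5,6,7,8,9,10,11,12,13,14,15
v2: 6,6,6,6,3,6,6,6,6,6,6,6,6,6,6,6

steps = 4; useful = 47; efficiency = 47/64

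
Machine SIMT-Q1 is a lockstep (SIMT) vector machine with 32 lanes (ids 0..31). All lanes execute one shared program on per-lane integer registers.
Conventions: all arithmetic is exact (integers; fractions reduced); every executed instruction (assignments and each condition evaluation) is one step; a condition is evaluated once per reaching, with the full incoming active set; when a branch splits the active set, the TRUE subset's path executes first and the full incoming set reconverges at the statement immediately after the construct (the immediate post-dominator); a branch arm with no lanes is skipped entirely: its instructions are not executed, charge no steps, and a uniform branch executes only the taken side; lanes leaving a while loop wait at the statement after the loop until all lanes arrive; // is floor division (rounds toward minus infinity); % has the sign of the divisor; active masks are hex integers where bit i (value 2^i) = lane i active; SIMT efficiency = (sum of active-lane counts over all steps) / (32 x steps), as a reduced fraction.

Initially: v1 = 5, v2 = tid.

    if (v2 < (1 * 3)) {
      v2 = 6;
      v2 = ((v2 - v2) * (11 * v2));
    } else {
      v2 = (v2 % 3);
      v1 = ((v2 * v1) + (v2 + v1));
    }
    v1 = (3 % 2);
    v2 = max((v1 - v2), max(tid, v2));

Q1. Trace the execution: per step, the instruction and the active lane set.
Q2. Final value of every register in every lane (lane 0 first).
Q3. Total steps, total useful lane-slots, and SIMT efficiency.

step 0: eval (v2 < (1 * 3))          0xffffffff
step 1: v2 <- 6                      0x00000007
step 2: v2 <- ((v2 - v2) * (11 * v2)) 0x00000007
step 3: v2 <- (v2 % 3)               0xfffffff8
step 4: v1 <- ((v2 * v1) + (v2 + v1)) 0xfffffff8
step 5: v1 <- (3 % 2)                0xffffffff
step 6: v2 <- max((v1 - v2), max(tid, v2)) 0xffffffff

Answer: 7 steps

v1: 1,1,1,1,1,1,1,1,1,1,1,1,1,1,1,1,1,1,1,1,1,1,1,1,1,1,1,1,1,1,1,1
v2: 1,1,2,3,4,5,6,7,8,9,10,11,12,13,14,15,16,17,18,19,20,21,22,23,24,25,26,27,28,29,30,31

steps = 7; useful = 160; efficiency = 160/224 = 5/7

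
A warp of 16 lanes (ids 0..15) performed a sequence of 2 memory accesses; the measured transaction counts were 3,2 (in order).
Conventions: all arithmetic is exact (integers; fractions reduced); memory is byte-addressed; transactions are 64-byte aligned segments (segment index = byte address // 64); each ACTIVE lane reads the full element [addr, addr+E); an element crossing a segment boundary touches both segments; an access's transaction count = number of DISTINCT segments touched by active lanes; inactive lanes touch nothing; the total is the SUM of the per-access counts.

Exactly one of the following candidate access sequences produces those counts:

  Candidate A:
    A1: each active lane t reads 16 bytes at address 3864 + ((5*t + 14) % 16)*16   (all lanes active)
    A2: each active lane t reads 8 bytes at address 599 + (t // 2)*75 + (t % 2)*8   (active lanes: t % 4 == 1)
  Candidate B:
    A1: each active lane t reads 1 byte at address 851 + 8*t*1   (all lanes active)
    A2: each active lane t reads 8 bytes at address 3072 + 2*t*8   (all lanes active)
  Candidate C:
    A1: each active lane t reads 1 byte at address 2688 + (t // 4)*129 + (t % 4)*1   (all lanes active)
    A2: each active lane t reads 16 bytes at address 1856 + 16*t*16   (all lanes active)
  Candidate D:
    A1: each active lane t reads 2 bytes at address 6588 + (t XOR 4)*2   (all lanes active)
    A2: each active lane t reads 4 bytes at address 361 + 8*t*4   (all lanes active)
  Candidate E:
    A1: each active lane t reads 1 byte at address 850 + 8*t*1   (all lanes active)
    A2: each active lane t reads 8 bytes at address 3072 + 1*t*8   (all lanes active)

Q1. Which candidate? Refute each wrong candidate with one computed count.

A: A1 gives 5 transactions, not 3
B: A2 gives 4 transactions, not 2
C: A1 gives 4 transactions, not 3
D: A1 gives 2 transactions, not 3
E: all counts match (3,2)

Answer: E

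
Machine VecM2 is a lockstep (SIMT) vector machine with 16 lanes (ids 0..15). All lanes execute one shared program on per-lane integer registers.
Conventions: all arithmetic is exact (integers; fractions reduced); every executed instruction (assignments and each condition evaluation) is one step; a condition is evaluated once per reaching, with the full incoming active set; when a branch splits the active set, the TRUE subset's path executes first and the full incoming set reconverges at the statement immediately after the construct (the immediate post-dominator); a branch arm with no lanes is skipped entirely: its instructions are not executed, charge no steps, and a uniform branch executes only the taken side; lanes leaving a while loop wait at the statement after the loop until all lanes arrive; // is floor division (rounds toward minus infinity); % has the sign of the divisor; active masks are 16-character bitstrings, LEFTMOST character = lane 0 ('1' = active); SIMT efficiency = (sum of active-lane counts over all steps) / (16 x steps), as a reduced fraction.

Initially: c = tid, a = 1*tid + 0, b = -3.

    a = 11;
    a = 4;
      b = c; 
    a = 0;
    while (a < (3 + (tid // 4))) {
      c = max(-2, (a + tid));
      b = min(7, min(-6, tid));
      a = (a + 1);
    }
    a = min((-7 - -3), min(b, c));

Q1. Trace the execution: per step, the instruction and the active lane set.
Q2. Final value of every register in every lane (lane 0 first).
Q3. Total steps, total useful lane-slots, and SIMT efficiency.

step 0: a <- 11                      1111111111111111
step 1: a <- 4                       1111111111111111
step 2: b <- c                       1111111111111111
step 3: a <- 0                       1111111111111111
step 4: eval (a < (3 + (tid // 4)))  1111111111111111
step 5: c <- max(-2, (a + tid))      1111111111111111
step 6: b <- min(7, min(-6, tid))    1111111111111111
step 7: a <- (a + 1)                 1111111111111111
step 8: eval (a < (3 + (tid // 4)))  1111111111111111
step 9: c <- max(-2, (a + tid))      1111111111111111
step 10: b <- min(7, min(-6, tid))    1111111111111111
step 11: a <- (a + 1)                 1111111111111111
step 12: eval (a < (3 + (tid // 4)))  1111111111111111
step 13: c <- max(-2, (a + tid))      1111111111111111
step 14: b <- min(7, min(-6, tid))    1111111111111111
step 15: a <- (a + 1)                 1111111111111111
step 16: eval (a < (3 + (tid // 4)))  1111111111111111
step 17: c <- max(-2, (a + tid))      0000111111111111
step 18: b <- min(7, min(-6, tid))    0000111111111111
step 19: a <- (a + 1)                 0000111111111111
step 20: eval (a < (3 + (tid // 4)))  0000111111111111
step 21: c <- max(-2, (a + tid))      0000000011111111
step 22: b <- min(7, min(-6, tid))    0000000011111111
step 23: a <- (a + 1)                 0000000011111111
step 24: eval (a < (3 + (tid // 4)))  0000000011111111
step 25: c <- max(-2, (a + tid))      0000000000001111
step 26: b <- min(7, min(-6, tid))    0000000000001111
step 27: a <- (a + 1)                 0000000000001111
step 28: eval (a < (3 + (tid // 4)))  0000000000001111
step 29: a <- min((-7 - -3), min(b, c)) 1111111111111111

Answer: 30 steps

c: 2,3,4,5,7,8,9,10,12,13,14,15,17,18,19,20
a: -6,-6,-6,-6,-6,-6,-6,-6,-6,-6,-6,-6,-6,-6,-6,-6
b: -6,-6,-6,-6,-6,-6,-6,-6,-6,-6,-6,-6,-6,-6,-6,-6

steps = 30; useful = 384; efficiency = 384/480 = 4/5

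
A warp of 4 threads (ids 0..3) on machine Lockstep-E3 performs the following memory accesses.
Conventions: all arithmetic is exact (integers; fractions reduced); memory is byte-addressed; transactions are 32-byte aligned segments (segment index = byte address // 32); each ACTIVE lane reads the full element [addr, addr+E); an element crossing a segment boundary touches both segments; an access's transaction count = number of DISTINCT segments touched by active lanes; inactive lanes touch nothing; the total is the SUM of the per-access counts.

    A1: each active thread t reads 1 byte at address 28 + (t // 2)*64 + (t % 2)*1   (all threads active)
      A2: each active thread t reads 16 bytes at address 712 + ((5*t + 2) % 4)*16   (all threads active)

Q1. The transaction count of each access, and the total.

A1: 2 transactions
A2: 3 transactions

Answer: 2,3; total 5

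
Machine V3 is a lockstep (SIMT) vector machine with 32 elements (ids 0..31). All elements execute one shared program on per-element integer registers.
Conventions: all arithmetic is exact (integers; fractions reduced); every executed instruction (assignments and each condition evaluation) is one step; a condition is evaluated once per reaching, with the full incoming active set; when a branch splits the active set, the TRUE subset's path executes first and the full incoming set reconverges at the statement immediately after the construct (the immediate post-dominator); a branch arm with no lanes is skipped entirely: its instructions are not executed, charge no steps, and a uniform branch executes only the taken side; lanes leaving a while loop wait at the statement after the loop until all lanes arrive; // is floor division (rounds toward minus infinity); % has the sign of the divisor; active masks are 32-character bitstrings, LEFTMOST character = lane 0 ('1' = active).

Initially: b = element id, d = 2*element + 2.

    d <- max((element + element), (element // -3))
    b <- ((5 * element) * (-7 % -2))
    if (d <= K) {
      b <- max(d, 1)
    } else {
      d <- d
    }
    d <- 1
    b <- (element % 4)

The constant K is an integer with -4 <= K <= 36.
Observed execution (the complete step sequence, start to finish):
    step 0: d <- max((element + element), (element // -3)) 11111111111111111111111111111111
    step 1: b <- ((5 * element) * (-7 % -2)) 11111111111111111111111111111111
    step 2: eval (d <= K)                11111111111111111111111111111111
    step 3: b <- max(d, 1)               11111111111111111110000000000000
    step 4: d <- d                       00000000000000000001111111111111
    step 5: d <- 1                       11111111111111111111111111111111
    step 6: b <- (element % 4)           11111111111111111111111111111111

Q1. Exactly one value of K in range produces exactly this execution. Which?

Answer: K = 36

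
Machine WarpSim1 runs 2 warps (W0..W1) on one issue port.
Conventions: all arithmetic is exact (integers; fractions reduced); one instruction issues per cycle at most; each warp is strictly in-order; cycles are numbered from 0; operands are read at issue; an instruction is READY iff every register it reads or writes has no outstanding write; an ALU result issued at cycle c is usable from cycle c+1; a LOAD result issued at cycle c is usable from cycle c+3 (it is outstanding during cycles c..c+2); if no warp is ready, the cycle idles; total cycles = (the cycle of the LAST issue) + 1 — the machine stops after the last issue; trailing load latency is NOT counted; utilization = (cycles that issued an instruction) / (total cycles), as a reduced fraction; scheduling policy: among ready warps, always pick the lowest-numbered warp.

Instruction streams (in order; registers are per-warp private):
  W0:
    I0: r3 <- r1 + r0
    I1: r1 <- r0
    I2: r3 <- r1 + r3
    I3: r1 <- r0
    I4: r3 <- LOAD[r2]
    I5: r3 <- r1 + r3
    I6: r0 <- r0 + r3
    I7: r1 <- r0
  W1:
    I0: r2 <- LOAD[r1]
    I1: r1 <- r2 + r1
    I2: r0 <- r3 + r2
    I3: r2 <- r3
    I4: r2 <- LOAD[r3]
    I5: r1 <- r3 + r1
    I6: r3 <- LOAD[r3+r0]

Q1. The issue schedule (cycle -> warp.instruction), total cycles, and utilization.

cycle 0: W0.I0
cycle 1: W0.I1
cycle 2: W0.I2
cycle 3: W0.I3
cycle 4: W0.I4
cycle 5: W1.I0
cycle 6: idle
cycle 7: W0.I5
cycle 8: W0.I6
cycle 9: W0.I7
cycle 10: W1.I1
cycle 11: W1.I2
cycle 12: W1.I3
cycle 13: W1.I4
cycle 14: W1.I5
cycle 15: W1.I6

Answer: 16 cycles, utilization 15/16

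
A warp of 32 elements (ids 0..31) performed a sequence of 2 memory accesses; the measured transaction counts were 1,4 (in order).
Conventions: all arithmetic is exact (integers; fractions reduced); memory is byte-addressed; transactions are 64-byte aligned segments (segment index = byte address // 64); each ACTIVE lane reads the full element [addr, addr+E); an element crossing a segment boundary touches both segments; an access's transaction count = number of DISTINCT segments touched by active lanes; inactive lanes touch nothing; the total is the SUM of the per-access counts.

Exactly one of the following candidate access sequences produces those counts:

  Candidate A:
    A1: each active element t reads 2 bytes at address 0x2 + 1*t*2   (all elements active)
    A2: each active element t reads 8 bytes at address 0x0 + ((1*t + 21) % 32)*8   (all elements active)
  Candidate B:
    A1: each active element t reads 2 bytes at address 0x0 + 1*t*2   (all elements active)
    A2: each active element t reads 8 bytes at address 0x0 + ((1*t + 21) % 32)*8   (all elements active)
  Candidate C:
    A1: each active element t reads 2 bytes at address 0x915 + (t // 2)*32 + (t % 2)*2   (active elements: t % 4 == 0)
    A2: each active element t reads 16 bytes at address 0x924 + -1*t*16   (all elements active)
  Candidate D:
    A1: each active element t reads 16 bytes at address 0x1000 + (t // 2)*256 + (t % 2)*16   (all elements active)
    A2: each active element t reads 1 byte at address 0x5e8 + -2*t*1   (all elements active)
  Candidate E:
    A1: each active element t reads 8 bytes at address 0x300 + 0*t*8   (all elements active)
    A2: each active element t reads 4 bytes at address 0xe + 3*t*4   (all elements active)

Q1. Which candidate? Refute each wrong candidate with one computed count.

A: A1 gives 2 transactions, not 1
C: A1 gives 8 transactions, not 1
D: A1 gives 16 transactions, not 1
E: A2 gives 7 transactions, not 4
B: all counts match (1,4)

Answer: B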